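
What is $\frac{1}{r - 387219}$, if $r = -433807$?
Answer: $- \frac{1}{821026} \approx -1.218 \cdot 10^{-6}$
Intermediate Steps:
$\frac{1}{r - 387219} = \frac{1}{-433807 - 387219} = \frac{1}{-821026} = - \frac{1}{821026}$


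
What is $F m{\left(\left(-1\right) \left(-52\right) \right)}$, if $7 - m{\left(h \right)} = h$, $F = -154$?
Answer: $6930$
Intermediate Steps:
$m{\left(h \right)} = 7 - h$
$F m{\left(\left(-1\right) \left(-52\right) \right)} = - 154 \left(7 - \left(-1\right) \left(-52\right)\right) = - 154 \left(7 - 52\right) = \left(-154\right) \left(-45\right) = 6930$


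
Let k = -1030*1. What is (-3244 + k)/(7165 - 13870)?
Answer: 4274/6705 ≈ 0.63743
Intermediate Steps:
k = -1030
(-3244 + k)/(7165 - 13870) = (-3244 - 1030)/(7165 - 13870) = -4274/(-6705) = -4274*(-1/6705) = 4274/6705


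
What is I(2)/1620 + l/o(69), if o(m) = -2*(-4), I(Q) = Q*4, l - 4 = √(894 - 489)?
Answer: 409/810 + 9*√5/8 ≈ 3.0205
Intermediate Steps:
l = 4 + 9*√5 (l = 4 + √(894 - 489) = 4 + √405 = 4 + 9*√5 ≈ 24.125)
I(Q) = 4*Q
o(m) = 8
I(2)/1620 + l/o(69) = (4*2)/1620 + (4 + 9*√5)/8 = 8*(1/1620) + (4 + 9*√5)*(⅛) = 2/405 + (½ + 9*√5/8) = 409/810 + 9*√5/8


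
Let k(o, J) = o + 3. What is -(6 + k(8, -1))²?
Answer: -289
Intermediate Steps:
k(o, J) = 3 + o
-(6 + k(8, -1))² = -(6 + (3 + 8))² = -(6 + 11)² = -1*17² = -1*289 = -289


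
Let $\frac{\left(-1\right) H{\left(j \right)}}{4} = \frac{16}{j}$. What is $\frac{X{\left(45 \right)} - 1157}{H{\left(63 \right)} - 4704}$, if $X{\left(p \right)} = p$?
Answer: $\frac{8757}{37052} \approx 0.23634$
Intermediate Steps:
$H{\left(j \right)} = - \frac{64}{j}$ ($H{\left(j \right)} = - 4 \frac{16}{j} = - \frac{64}{j}$)
$\frac{X{\left(45 \right)} - 1157}{H{\left(63 \right)} - 4704} = \frac{45 - 1157}{- \frac{64}{63} - 4704} = - \frac{1112}{\left(-64\right) \frac{1}{63} - 4704} = - \frac{1112}{- \frac{64}{63} - 4704} = - \frac{1112}{- \frac{296416}{63}} = \left(-1112\right) \left(- \frac{63}{296416}\right) = \frac{8757}{37052}$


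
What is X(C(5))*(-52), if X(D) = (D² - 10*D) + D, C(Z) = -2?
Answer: -1144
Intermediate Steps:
X(D) = D² - 9*D
X(C(5))*(-52) = -2*(-9 - 2)*(-52) = -2*(-11)*(-52) = 22*(-52) = -1144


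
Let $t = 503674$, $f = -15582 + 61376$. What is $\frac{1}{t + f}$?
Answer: $\frac{1}{549468} \approx 1.8199 \cdot 10^{-6}$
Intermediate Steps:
$f = 45794$
$\frac{1}{t + f} = \frac{1}{503674 + 45794} = \frac{1}{549468}$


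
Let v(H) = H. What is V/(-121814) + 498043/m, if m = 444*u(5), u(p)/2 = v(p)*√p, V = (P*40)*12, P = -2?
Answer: 480/60907 + 498043*√5/22200 ≈ 50.173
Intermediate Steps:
V = -960 (V = -2*40*12 = -80*12 = -960)
u(p) = 2*p^(3/2) (u(p) = 2*(p*√p) = 2*p^(3/2))
m = 4440*√5 (m = 444*(2*5^(3/2)) = 444*(2*(5*√5)) = 444*(10*√5) = 4440*√5 ≈ 9928.1)
V/(-121814) + 498043/m = -960/(-121814) + 498043/((4440*√5)) = -960*(-1/121814) + 498043*(√5/22200) = 480/60907 + 498043*√5/22200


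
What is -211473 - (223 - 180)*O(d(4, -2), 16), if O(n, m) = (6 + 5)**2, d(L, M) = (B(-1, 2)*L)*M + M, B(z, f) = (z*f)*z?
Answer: -216676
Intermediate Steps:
B(z, f) = f*z**2 (B(z, f) = (f*z)*z = f*z**2)
d(L, M) = M + 2*L*M (d(L, M) = ((2*(-1)**2)*L)*M + M = ((2*1)*L)*M + M = (2*L)*M + M = 2*L*M + M = M + 2*L*M)
O(n, m) = 121 (O(n, m) = 11**2 = 121)
-211473 - (223 - 180)*O(d(4, -2), 16) = -211473 - (223 - 180)*121 = -211473 - 43*121 = -211473 - 1*5203 = -211473 - 5203 = -216676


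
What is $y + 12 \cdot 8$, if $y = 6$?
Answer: $102$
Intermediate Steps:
$y + 12 \cdot 8 = 6 + 12 \cdot 8 = 6 + 96 = 102$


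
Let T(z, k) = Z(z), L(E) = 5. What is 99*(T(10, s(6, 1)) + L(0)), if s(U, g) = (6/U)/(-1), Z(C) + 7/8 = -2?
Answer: 1683/8 ≈ 210.38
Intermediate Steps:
Z(C) = -23/8 (Z(C) = -7/8 - 2 = -23/8)
s(U, g) = -6/U (s(U, g) = (6/U)*(-1) = -6/U)
T(z, k) = -23/8
99*(T(10, s(6, 1)) + L(0)) = 99*(-23/8 + 5) = 99*(17/8) = 1683/8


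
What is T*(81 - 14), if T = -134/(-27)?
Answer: 8978/27 ≈ 332.52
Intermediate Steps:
T = 134/27 (T = -134*(-1/27) = 134/27 ≈ 4.9630)
T*(81 - 14) = 134*(81 - 14)/27 = (134/27)*67 = 8978/27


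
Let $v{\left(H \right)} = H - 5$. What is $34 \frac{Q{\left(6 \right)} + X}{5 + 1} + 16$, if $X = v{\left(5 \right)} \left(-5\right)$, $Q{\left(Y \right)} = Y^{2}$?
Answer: $220$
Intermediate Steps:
$v{\left(H \right)} = -5 + H$
$X = 0$ ($X = \left(-5 + 5\right) \left(-5\right) = 0 \left(-5\right) = 0$)
$34 \frac{Q{\left(6 \right)} + X}{5 + 1} + 16 = 34 \frac{6^{2} + 0}{5 + 1} + 16 = 34 \frac{36 + 0}{6} + 16 = 34 \cdot 36 \cdot \frac{1}{6} + 16 = 34 \cdot 6 + 16 = 204 + 16 = 220$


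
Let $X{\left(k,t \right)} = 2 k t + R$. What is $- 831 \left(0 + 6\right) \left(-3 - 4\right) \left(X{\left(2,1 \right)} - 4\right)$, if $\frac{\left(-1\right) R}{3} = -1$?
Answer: $104706$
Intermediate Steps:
$R = 3$ ($R = \left(-3\right) \left(-1\right) = 3$)
$X{\left(k,t \right)} = 3 + 2 k t$ ($X{\left(k,t \right)} = 2 k t + 3 = 3 + 2 k t$)
$- 831 \left(0 + 6\right) \left(-3 - 4\right) \left(X{\left(2,1 \right)} - 4\right) = - 831 \left(0 + 6\right) \left(-3 - 4\right) \left(\left(3 + 2 \cdot 2 \cdot 1\right) - 4\right) = - 831 \cdot 6 \left(- 7 \left(\left(3 + 4\right) - 4\right)\right) = - 831 \cdot 6 \left(- 7 \left(7 - 4\right)\right) = - 831 \cdot 6 \left(\left(-7\right) 3\right) = - 831 \cdot 6 \left(-21\right) = \left(-831\right) \left(-126\right) = 104706$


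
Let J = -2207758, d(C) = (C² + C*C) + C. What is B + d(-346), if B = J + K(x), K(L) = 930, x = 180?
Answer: -1967742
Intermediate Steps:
d(C) = C + 2*C² (d(C) = (C² + C²) + C = 2*C² + C = C + 2*C²)
B = -2206828 (B = -2207758 + 930 = -2206828)
B + d(-346) = -2206828 - 346*(1 + 2*(-346)) = -2206828 - 346*(1 - 692) = -2206828 - 346*(-691) = -2206828 + 239086 = -1967742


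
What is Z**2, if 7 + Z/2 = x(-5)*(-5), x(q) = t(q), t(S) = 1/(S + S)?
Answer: 169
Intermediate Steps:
t(S) = 1/(2*S)
x(q) = 1/(2*q)
Z = -13 (Z = -14 + 2*(((1/2)/(-5))*(-5)) = -14 + 2*(((1/2)*(-1/5))*(-5)) = -14 + 2*(-1/10*(-5)) = -14 + 2*(1/2) = -14 + 1 = -13)
Z**2 = (-13)**2 = 169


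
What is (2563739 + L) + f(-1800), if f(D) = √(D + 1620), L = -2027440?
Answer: 536299 + 6*I*√5 ≈ 5.363e+5 + 13.416*I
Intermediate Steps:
f(D) = √(1620 + D)
(2563739 + L) + f(-1800) = (2563739 - 2027440) + √(1620 - 1800) = 536299 + √(-180) = 536299 + 6*I*√5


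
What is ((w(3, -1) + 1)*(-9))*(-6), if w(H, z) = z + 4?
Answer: 216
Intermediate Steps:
w(H, z) = 4 + z
((w(3, -1) + 1)*(-9))*(-6) = (((4 - 1) + 1)*(-9))*(-6) = ((3 + 1)*(-9))*(-6) = (4*(-9))*(-6) = -36*(-6) = 216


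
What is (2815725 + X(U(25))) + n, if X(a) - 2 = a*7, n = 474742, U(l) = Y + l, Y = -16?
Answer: 3290532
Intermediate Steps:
U(l) = -16 + l
X(a) = 2 + 7*a (X(a) = 2 + a*7 = 2 + 7*a)
(2815725 + X(U(25))) + n = (2815725 + (2 + 7*(-16 + 25))) + 474742 = (2815725 + (2 + 7*9)) + 474742 = (2815725 + (2 + 63)) + 474742 = (2815725 + 65) + 474742 = 2815790 + 474742 = 3290532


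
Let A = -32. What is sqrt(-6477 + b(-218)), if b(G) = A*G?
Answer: sqrt(499) ≈ 22.338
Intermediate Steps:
b(G) = -32*G
sqrt(-6477 + b(-218)) = sqrt(-6477 - 32*(-218)) = sqrt(-6477 + 6976) = sqrt(499)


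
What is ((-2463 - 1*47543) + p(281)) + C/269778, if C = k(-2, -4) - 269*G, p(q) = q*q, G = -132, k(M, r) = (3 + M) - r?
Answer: 7811457503/269778 ≈ 28955.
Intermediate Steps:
k(M, r) = 3 + M - r
p(q) = q**2
C = 35513 (C = (3 - 2 - 1*(-4)) - 269*(-132) = (3 - 2 + 4) + 35508 = 5 + 35508 = 35513)
((-2463 - 1*47543) + p(281)) + C/269778 = ((-2463 - 1*47543) + 281**2) + 35513/269778 = ((-2463 - 47543) + 78961) + 35513*(1/269778) = (-50006 + 78961) + 35513/269778 = 28955 + 35513/269778 = 7811457503/269778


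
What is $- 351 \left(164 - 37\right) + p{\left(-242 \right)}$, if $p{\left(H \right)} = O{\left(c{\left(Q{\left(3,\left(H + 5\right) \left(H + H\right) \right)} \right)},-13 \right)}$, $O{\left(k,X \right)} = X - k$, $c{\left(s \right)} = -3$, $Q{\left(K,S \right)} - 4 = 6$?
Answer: $-44587$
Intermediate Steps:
$Q{\left(K,S \right)} = 10$ ($Q{\left(K,S \right)} = 4 + 6 = 10$)
$p{\left(H \right)} = -10$ ($p{\left(H \right)} = -13 - -3 = -13 + 3 = -10$)
$- 351 \left(164 - 37\right) + p{\left(-242 \right)} = - 351 \left(164 - 37\right) - 10 = \left(-351\right) 127 - 10 = -44577 - 10 = -44587$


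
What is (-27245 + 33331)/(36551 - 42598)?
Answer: -6086/6047 ≈ -1.0064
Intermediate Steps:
(-27245 + 33331)/(36551 - 42598) = 6086/(-6047) = 6086*(-1/6047) = -6086/6047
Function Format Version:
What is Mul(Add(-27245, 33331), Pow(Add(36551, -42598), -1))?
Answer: Rational(-6086, 6047) ≈ -1.0064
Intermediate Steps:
Mul(Add(-27245, 33331), Pow(Add(36551, -42598), -1)) = Mul(6086, Pow(-6047, -1)) = Mul(6086, Rational(-1, 6047)) = Rational(-6086, 6047)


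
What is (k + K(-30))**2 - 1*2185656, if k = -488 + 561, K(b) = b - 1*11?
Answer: -2184632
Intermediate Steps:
K(b) = -11 + b (K(b) = b - 11 = -11 + b)
k = 73
(k + K(-30))**2 - 1*2185656 = (73 + (-11 - 30))**2 - 1*2185656 = (73 - 41)**2 - 2185656 = 32**2 - 2185656 = 1024 - 2185656 = -2184632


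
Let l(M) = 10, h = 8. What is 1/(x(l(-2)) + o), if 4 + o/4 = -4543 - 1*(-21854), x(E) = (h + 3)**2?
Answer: 1/69349 ≈ 1.4420e-5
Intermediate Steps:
x(E) = 121 (x(E) = (8 + 3)**2 = 11**2 = 121)
o = 69228 (o = -16 + 4*(-4543 - 1*(-21854)) = -16 + 4*(-4543 + 21854) = -16 + 4*17311 = -16 + 69244 = 69228)
1/(x(l(-2)) + o) = 1/(121 + 69228) = 1/69349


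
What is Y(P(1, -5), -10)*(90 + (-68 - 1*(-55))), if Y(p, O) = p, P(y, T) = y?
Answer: 77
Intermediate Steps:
Y(P(1, -5), -10)*(90 + (-68 - 1*(-55))) = 1*(90 + (-68 - 1*(-55))) = 1*(90 + (-68 + 55)) = 1*(90 - 13) = 1*77 = 77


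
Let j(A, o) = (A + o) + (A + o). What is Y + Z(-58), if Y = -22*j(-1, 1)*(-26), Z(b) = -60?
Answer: -60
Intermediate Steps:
j(A, o) = 2*A + 2*o
Y = 0 (Y = -22*(2*(-1) + 2*1)*(-26) = -22*(-2 + 2)*(-26) = -22*0*(-26) = 0*(-26) = 0)
Y + Z(-58) = 0 - 60 = -60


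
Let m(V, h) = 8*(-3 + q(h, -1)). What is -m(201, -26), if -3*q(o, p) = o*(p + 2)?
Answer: -136/3 ≈ -45.333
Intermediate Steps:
q(o, p) = -o*(2 + p)/3 (q(o, p) = -o*(p + 2)/3 = -o*(2 + p)/3)
m(V, h) = -24 - 8*h/3 (m(V, h) = 8*(-3 - h*(2 - 1)/3) = 8*(-3 - ⅓*h*1) = 8*(-3 - h/3) = -24 - 8*h/3)
-m(201, -26) = -(-24 - 8/3*(-26)) = -(-24 + 208/3) = -1*136/3 = -136/3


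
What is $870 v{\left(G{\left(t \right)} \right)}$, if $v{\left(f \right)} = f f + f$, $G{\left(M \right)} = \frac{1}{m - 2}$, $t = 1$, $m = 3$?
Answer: $1740$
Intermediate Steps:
$G{\left(M \right)} = 1$ ($G{\left(M \right)} = \frac{1}{3 - 2} = 1^{-1} = 1$)
$v{\left(f \right)} = f + f^{2}$ ($v{\left(f \right)} = f^{2} + f = f + f^{2}$)
$870 v{\left(G{\left(t \right)} \right)} = 870 \cdot 1 \left(1 + 1\right) = 870 \cdot 1 \cdot 2 = 870 \cdot 2 = 1740$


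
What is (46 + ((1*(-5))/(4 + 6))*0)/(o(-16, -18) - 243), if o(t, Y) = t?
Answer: -46/259 ≈ -0.17761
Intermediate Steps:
(46 + ((1*(-5))/(4 + 6))*0)/(o(-16, -18) - 243) = (46 + ((1*(-5))/(4 + 6))*0)/(-16 - 243) = (46 + (-5/10)*0)/(-259) = (46 + ((⅒)*(-5))*0)*(-1/259) = (46 - ½*0)*(-1/259) = (46 + 0)*(-1/259) = 46*(-1/259) = -46/259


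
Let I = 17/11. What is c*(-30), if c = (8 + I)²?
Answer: -330750/121 ≈ -2733.5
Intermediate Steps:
I = 17/11 (I = 17*(1/11) = 17/11 ≈ 1.5455)
c = 11025/121 (c = (8 + 17/11)² = (105/11)² = 11025/121 ≈ 91.116)
c*(-30) = (11025/121)*(-30) = -330750/121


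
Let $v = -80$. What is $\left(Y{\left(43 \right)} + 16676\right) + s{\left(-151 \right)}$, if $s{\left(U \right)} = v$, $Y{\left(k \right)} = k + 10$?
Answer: $16649$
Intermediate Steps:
$Y{\left(k \right)} = 10 + k$
$s{\left(U \right)} = -80$
$\left(Y{\left(43 \right)} + 16676\right) + s{\left(-151 \right)} = \left(\left(10 + 43\right) + 16676\right) - 80 = \left(53 + 16676\right) - 80 = 16729 - 80 = 16649$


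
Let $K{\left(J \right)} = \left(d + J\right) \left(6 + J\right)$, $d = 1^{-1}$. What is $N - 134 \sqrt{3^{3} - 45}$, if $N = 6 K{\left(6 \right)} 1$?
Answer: $504 - 402 i \sqrt{2} \approx 504.0 - 568.51 i$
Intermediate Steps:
$d = 1$
$K{\left(J \right)} = \left(1 + J\right) \left(6 + J\right)$
$N = 504$ ($N = 6 \left(6 + 6^{2} + 7 \cdot 6\right) 1 = 6 \left(6 + 36 + 42\right) 1 = 6 \cdot 84 \cdot 1 = 504 \cdot 1 = 504$)
$N - 134 \sqrt{3^{3} - 45} = 504 - 134 \sqrt{3^{3} - 45} = 504 - 134 \sqrt{27 - 45} = 504 - 134 \sqrt{-18} = 504 - 134 \cdot 3 i \sqrt{2} = 504 - 402 i \sqrt{2}$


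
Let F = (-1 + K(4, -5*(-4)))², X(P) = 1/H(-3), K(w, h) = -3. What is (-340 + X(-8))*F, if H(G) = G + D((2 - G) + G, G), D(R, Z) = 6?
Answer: -16304/3 ≈ -5434.7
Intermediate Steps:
H(G) = 6 + G (H(G) = G + 6 = 6 + G)
X(P) = ⅓ (X(P) = 1/(6 - 3) = 1/3 = ⅓)
F = 16 (F = (-1 - 3)² = (-4)² = 16)
(-340 + X(-8))*F = (-340 + ⅓)*16 = -1019/3*16 = -16304/3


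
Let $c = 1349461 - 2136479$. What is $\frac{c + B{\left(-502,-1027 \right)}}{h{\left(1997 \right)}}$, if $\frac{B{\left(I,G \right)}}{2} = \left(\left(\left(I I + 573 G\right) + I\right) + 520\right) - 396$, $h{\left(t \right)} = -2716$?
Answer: $\frac{365177}{679} \approx 537.82$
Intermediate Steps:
$c = -787018$ ($c = 1349461 - 2136479 = -787018$)
$B{\left(I,G \right)} = 248 + 2 I + 2 I^{2} + 1146 G$ ($B{\left(I,G \right)} = 2 \left(\left(\left(\left(I I + 573 G\right) + I\right) + 520\right) - 396\right) = 2 \left(\left(\left(\left(I^{2} + 573 G\right) + I\right) + 520\right) - 396\right) = 2 \left(\left(\left(I + I^{2} + 573 G\right) + 520\right) - 396\right) = 2 \left(\left(520 + I + I^{2} + 573 G\right) - 396\right) = 2 \left(124 + I + I^{2} + 573 G\right) = 248 + 2 I + 2 I^{2} + 1146 G$)
$\frac{c + B{\left(-502,-1027 \right)}}{h{\left(1997 \right)}} = \frac{-787018 + \left(248 + 2 \left(-502\right) + 2 \left(-502\right)^{2} + 1146 \left(-1027\right)\right)}{-2716} = \left(-787018 + \left(248 - 1004 + 2 \cdot 252004 - 1176942\right)\right) \left(- \frac{1}{2716}\right) = \left(-787018 + \left(248 - 1004 + 504008 - 1176942\right)\right) \left(- \frac{1}{2716}\right) = \left(-787018 - 673690\right) \left(- \frac{1}{2716}\right) = \left(-1460708\right) \left(- \frac{1}{2716}\right) = \frac{365177}{679}$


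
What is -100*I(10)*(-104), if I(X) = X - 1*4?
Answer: 62400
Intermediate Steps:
I(X) = -4 + X (I(X) = X - 4 = -4 + X)
-100*I(10)*(-104) = -100*(-4 + 10)*(-104) = -100*6*(-104) = -600*(-104) = 62400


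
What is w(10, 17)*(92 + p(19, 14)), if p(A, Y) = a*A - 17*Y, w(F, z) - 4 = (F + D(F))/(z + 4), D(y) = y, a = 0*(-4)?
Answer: -15184/21 ≈ -723.05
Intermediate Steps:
a = 0
w(F, z) = 4 + 2*F/(4 + z) (w(F, z) = 4 + (F + F)/(z + 4) = 4 + (2*F)/(4 + z) = 4 + 2*F/(4 + z))
p(A, Y) = -17*Y (p(A, Y) = 0*A - 17*Y = 0 - 17*Y = -17*Y)
w(10, 17)*(92 + p(19, 14)) = (2*(8 + 10 + 2*17)/(4 + 17))*(92 - 17*14) = (2*(8 + 10 + 34)/21)*(92 - 238) = (2*(1/21)*52)*(-146) = (104/21)*(-146) = -15184/21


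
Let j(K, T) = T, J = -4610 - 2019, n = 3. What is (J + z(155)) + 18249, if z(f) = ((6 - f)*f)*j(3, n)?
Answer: -57665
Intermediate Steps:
J = -6629
z(f) = 3*f*(6 - f) (z(f) = ((6 - f)*f)*3 = (f*(6 - f))*3 = 3*f*(6 - f))
(J + z(155)) + 18249 = (-6629 + 3*155*(6 - 1*155)) + 18249 = (-6629 + 3*155*(6 - 155)) + 18249 = (-6629 + 3*155*(-149)) + 18249 = (-6629 - 69285) + 18249 = -75914 + 18249 = -57665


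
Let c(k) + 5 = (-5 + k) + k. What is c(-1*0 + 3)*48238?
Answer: -192952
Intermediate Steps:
c(k) = -10 + 2*k (c(k) = -5 + ((-5 + k) + k) = -5 + (-5 + 2*k) = -10 + 2*k)
c(-1*0 + 3)*48238 = (-10 + 2*(-1*0 + 3))*48238 = (-10 + 2*(0 + 3))*48238 = (-10 + 2*3)*48238 = (-10 + 6)*48238 = -4*48238 = -192952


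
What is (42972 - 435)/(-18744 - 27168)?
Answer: -14179/15304 ≈ -0.92649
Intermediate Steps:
(42972 - 435)/(-18744 - 27168) = 42537/(-45912) = 42537*(-1/45912) = -14179/15304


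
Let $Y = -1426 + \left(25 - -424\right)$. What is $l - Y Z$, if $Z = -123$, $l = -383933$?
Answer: $-504104$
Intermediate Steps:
$Y = -977$ ($Y = -1426 + \left(25 + 424\right) = -1426 + 449 = -977$)
$l - Y Z = -383933 - \left(-977\right) \left(-123\right) = -383933 - 120171 = -504104$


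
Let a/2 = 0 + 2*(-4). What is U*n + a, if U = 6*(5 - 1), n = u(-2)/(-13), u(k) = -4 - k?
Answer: -160/13 ≈ -12.308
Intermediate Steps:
a = -16 (a = 2*(0 + 2*(-4)) = 2*(0 - 8) = 2*(-8) = -16)
n = 2/13 (n = (-4 - 1*(-2))/(-13) = (-4 + 2)*(-1/13) = -2*(-1/13) = 2/13 ≈ 0.15385)
U = 24 (U = 6*4 = 24)
U*n + a = 24*(2/13) - 16 = 48/13 - 16 = -160/13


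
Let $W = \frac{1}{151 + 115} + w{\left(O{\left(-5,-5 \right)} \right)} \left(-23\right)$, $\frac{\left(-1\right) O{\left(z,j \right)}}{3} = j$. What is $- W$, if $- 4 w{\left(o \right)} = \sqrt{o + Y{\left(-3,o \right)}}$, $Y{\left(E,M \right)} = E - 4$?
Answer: $- \frac{1}{266} - \frac{23 \sqrt{2}}{2} \approx -16.267$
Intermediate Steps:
$Y{\left(E,M \right)} = -4 + E$
$O{\left(z,j \right)} = - 3 j$
$w{\left(o \right)} = - \frac{\sqrt{-7 + o}}{4}$ ($w{\left(o \right)} = - \frac{\sqrt{o - 7}}{4} = - \frac{\sqrt{-7 + o}}{4}$)
$W = \frac{1}{266} + \frac{23 \sqrt{2}}{2}$ ($W = \frac{1}{151 + 115} + - \frac{\sqrt{-7 - -15}}{4} \left(-23\right) = \frac{1}{266} + - \frac{\sqrt{-7 + 15}}{4} \left(-23\right) = \frac{1}{266} + - \frac{\sqrt{8}}{4} \left(-23\right) = \frac{1}{266} + - \frac{2 \sqrt{2}}{4} \left(-23\right) = \frac{1}{266} + - \frac{\sqrt{2}}{2} \left(-23\right) = \frac{1}{266} + \frac{23 \sqrt{2}}{2} \approx 16.267$)
$- W = - (\frac{1}{266} + \frac{23 \sqrt{2}}{2}) = - \frac{1}{266} - \frac{23 \sqrt{2}}{2}$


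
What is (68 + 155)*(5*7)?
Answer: 7805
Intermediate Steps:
(68 + 155)*(5*7) = 223*35 = 7805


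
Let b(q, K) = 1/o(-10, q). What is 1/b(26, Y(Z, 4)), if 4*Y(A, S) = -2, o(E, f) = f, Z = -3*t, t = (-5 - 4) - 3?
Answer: 26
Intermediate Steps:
t = -12 (t = -9 - 3 = -12)
Z = 36 (Z = -3*(-12) = 36)
Y(A, S) = -½ (Y(A, S) = (¼)*(-2) = -½)
b(q, K) = 1/q
1/b(26, Y(Z, 4)) = 1/(1/26) = 26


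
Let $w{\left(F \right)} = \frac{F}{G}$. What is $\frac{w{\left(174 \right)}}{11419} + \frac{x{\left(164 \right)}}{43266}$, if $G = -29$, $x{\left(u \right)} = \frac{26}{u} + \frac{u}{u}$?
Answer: $- \frac{20202067}{40512465228} \approx -0.00049866$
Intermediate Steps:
$x{\left(u \right)} = 1 + \frac{26}{u}$ ($x{\left(u \right)} = \frac{26}{u} + 1 = 1 + \frac{26}{u}$)
$w{\left(F \right)} = - \frac{F}{29}$ ($w{\left(F \right)} = \frac{F}{-29} = F \left(- \frac{1}{29}\right) = - \frac{F}{29}$)
$\frac{w{\left(174 \right)}}{11419} + \frac{x{\left(164 \right)}}{43266} = \frac{\left(- \frac{1}{29}\right) 174}{11419} + \frac{\frac{1}{164} \left(26 + 164\right)}{43266} = \left(-6\right) \frac{1}{11419} + \frac{1}{164} \cdot 190 \cdot \frac{1}{43266} = - \frac{6}{11419} + \frac{95}{82} \cdot \frac{1}{43266} = - \frac{6}{11419} + \frac{95}{3547812} = - \frac{20202067}{40512465228}$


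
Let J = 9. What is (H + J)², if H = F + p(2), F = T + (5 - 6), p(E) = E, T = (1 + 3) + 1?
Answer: 225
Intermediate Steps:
T = 5 (T = 4 + 1 = 5)
F = 4 (F = 5 + (5 - 6) = 5 - 1 = 4)
H = 6 (H = 4 + 2 = 6)
(H + J)² = (6 + 9)² = 15² = 225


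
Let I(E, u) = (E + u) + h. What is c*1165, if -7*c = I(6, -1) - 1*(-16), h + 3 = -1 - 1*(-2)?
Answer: -22135/7 ≈ -3162.1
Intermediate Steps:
h = -2 (h = -3 + (-1 - 1*(-2)) = -3 + (-1 + 2) = -3 + 1 = -2)
I(E, u) = -2 + E + u (I(E, u) = (E + u) - 2 = -2 + E + u)
c = -19/7 (c = -((-2 + 6 - 1) - 1*(-16))/7 = -(3 + 16)/7 = -⅐*19 = -19/7 ≈ -2.7143)
c*1165 = -19/7*1165 = -22135/7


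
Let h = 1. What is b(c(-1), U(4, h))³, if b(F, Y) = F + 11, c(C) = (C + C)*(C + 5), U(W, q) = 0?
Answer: 27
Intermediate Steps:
c(C) = 2*C*(5 + C) (c(C) = (2*C)*(5 + C) = 2*C*(5 + C))
b(F, Y) = 11 + F
b(c(-1), U(4, h))³ = (11 + 2*(-1)*(5 - 1))³ = (11 + 2*(-1)*4)³ = (11 - 8)³ = 3³ = 27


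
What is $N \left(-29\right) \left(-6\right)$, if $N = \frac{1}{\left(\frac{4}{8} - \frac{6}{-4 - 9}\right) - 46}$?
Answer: $- \frac{4524}{1171} \approx -3.8634$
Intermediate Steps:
$N = - \frac{26}{1171}$ ($N = \frac{1}{\left(4 \cdot \frac{1}{8} - \frac{6}{-4 - 9}\right) - 46} = \frac{1}{\left(\frac{1}{2} - \frac{6}{-13}\right) - 46} = \frac{1}{\left(\frac{1}{2} - - \frac{6}{13}\right) - 46} = \frac{1}{\left(\frac{1}{2} + \frac{6}{13}\right) - 46} = \frac{1}{\frac{25}{26} - 46} = \frac{1}{- \frac{1171}{26}} = - \frac{26}{1171} \approx -0.022203$)
$N \left(-29\right) \left(-6\right) = \left(- \frac{26}{1171}\right) \left(-29\right) \left(-6\right) = \frac{754}{1171} \left(-6\right) = - \frac{4524}{1171}$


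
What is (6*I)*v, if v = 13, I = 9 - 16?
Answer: -546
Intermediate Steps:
I = -7
(6*I)*v = (6*(-7))*13 = -42*13 = -546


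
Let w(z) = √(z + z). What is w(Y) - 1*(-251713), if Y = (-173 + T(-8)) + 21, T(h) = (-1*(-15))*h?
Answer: 251713 + 4*I*√34 ≈ 2.5171e+5 + 23.324*I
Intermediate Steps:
T(h) = 15*h
Y = -272 (Y = (-173 + 15*(-8)) + 21 = (-173 - 120) + 21 = -293 + 21 = -272)
w(z) = √2*√z (w(z) = √(2*z) = √2*√z)
w(Y) - 1*(-251713) = √2*√(-272) - 1*(-251713) = √2*(4*I*√17) + 251713 = 4*I*√34 + 251713 = 251713 + 4*I*√34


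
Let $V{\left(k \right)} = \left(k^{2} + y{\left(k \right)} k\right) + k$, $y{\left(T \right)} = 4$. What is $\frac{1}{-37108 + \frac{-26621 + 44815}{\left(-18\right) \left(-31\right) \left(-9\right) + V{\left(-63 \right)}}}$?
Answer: $- \frac{684}{25390969} \approx -2.6939 \cdot 10^{-5}$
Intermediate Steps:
$V{\left(k \right)} = k^{2} + 5 k$ ($V{\left(k \right)} = \left(k^{2} + 4 k\right) + k = k^{2} + 5 k$)
$\frac{1}{-37108 + \frac{-26621 + 44815}{\left(-18\right) \left(-31\right) \left(-9\right) + V{\left(-63 \right)}}} = \frac{1}{-37108 + \frac{-26621 + 44815}{\left(-18\right) \left(-31\right) \left(-9\right) - 63 \left(5 - 63\right)}} = \frac{1}{-37108 + \frac{18194}{558 \left(-9\right) - -3654}} = \frac{1}{-37108 + \frac{18194}{-5022 + 3654}} = \frac{1}{-37108 + \frac{18194}{-1368}} = \frac{1}{-37108 + 18194 \left(- \frac{1}{1368}\right)} = \frac{1}{-37108 - \frac{9097}{684}} = \frac{1}{- \frac{25390969}{684}} = - \frac{684}{25390969}$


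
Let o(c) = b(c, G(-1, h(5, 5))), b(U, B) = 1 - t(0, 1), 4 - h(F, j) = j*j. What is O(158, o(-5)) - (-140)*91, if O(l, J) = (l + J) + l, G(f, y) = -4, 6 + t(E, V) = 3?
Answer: 13060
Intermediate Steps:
t(E, V) = -3 (t(E, V) = -6 + 3 = -3)
h(F, j) = 4 - j² (h(F, j) = 4 - j*j = 4 - j²)
b(U, B) = 4 (b(U, B) = 1 - 1*(-3) = 1 + 3 = 4)
o(c) = 4
O(l, J) = J + 2*l (O(l, J) = (J + l) + l = J + 2*l)
O(158, o(-5)) - (-140)*91 = (4 + 2*158) - (-140)*91 = (4 + 316) - 1*(-12740) = 320 + 12740 = 13060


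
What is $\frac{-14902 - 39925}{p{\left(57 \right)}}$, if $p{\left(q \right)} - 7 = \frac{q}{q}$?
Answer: $- \frac{54827}{8} \approx -6853.4$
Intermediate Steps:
$p{\left(q \right)} = 8$ ($p{\left(q \right)} = 7 + \frac{q}{q} = 7 + 1 = 8$)
$\frac{-14902 - 39925}{p{\left(57 \right)}} = \frac{-14902 - 39925}{8} = \left(-14902 - 39925\right) \frac{1}{8} = \left(-54827\right) \frac{1}{8} = - \frac{54827}{8}$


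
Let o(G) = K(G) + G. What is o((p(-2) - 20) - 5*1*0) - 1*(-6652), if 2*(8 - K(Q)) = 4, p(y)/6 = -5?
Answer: 6608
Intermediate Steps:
p(y) = -30 (p(y) = 6*(-5) = -30)
K(Q) = 6 (K(Q) = 8 - 1/2*4 = 8 - 2 = 6)
o(G) = 6 + G
o((p(-2) - 20) - 5*1*0) - 1*(-6652) = (6 + ((-30 - 20) - 5*1*0)) - 1*(-6652) = (6 + (-50 - 5*0)) + 6652 = (6 + (-50 + 0)) + 6652 = (6 - 50) + 6652 = -44 + 6652 = 6608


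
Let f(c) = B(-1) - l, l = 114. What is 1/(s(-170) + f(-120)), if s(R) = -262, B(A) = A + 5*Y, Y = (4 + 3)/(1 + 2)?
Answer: -3/1096 ≈ -0.0027372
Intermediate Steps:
Y = 7/3 ≈ 2.3333
B(A) = 35/3 + A (B(A) = A + 5*(7/3) = A + 35/3 = 35/3 + A)
f(c) = -310/3 (f(c) = (35/3 - 1) - 1*114 = 32/3 - 114 = -310/3)
1/(s(-170) + f(-120)) = 1/(-262 - 310/3) = 1/(-1096/3) = -3/1096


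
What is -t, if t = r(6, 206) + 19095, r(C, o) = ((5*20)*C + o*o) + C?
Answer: -62137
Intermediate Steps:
r(C, o) = o² + 101*C (r(C, o) = (100*C + o²) + C = (o² + 100*C) + C = o² + 101*C)
t = 62137 (t = (206² + 101*6) + 19095 = (42436 + 606) + 19095 = 43042 + 19095 = 62137)
-t = -1*62137 = -62137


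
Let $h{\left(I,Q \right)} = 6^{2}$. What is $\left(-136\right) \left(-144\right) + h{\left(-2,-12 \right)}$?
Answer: $19620$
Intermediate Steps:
$h{\left(I,Q \right)} = 36$
$\left(-136\right) \left(-144\right) + h{\left(-2,-12 \right)} = \left(-136\right) \left(-144\right) + 36 = 19584 + 36 = 19620$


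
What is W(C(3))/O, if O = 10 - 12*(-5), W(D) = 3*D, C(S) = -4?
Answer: -6/35 ≈ -0.17143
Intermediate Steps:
O = 70 (O = 10 + 60 = 70)
W(C(3))/O = (3*(-4))/70 = -12*1/70 = -6/35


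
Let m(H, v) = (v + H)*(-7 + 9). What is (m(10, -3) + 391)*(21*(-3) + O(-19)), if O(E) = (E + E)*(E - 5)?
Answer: 343845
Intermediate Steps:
O(E) = 2*E*(-5 + E) (O(E) = (2*E)*(-5 + E) = 2*E*(-5 + E))
m(H, v) = 2*H + 2*v (m(H, v) = (H + v)*2 = 2*H + 2*v)
(m(10, -3) + 391)*(21*(-3) + O(-19)) = ((2*10 + 2*(-3)) + 391)*(21*(-3) + 2*(-19)*(-5 - 19)) = ((20 - 6) + 391)*(-63 + 2*(-19)*(-24)) = (14 + 391)*(-63 + 912) = 405*849 = 343845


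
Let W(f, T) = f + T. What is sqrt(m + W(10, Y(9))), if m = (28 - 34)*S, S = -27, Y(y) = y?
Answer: sqrt(181) ≈ 13.454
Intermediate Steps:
m = 162 (m = (28 - 34)*(-27) = -6*(-27) = 162)
W(f, T) = T + f
sqrt(m + W(10, Y(9))) = sqrt(162 + (9 + 10)) = sqrt(162 + 19) = sqrt(181)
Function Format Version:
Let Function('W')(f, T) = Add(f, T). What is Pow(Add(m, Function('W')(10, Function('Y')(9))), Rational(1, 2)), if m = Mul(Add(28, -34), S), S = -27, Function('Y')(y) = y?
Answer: Pow(181, Rational(1, 2)) ≈ 13.454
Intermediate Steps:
m = 162 (m = Mul(Add(28, -34), -27) = Mul(-6, -27) = 162)
Function('W')(f, T) = Add(T, f)
Pow(Add(m, Function('W')(10, Function('Y')(9))), Rational(1, 2)) = Pow(Add(162, Add(9, 10)), Rational(1, 2)) = Pow(Add(162, 19), Rational(1, 2)) = Pow(181, Rational(1, 2))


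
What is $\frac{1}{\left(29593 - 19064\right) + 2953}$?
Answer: $\frac{1}{13482} \approx 7.4173 \cdot 10^{-5}$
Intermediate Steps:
$\frac{1}{\left(29593 - 19064\right) + 2953} = \frac{1}{10529 + 2953} = \frac{1}{13482}$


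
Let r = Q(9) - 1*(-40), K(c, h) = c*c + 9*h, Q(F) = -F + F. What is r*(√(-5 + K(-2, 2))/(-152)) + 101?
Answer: 101 - 5*√17/19 ≈ 99.915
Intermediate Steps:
Q(F) = 0
K(c, h) = c² + 9*h
r = 40 (r = 0 - 1*(-40) = 0 + 40 = 40)
r*(√(-5 + K(-2, 2))/(-152)) + 101 = 40*(√(-5 + ((-2)² + 9*2))/(-152)) + 101 = 40*(√(-5 + (4 + 18))*(-1/152)) + 101 = 40*(√(-5 + 22)*(-1/152)) + 101 = 40*(√17*(-1/152)) + 101 = 40*(-√17/152) + 101 = -5*√17/19 + 101 = 101 - 5*√17/19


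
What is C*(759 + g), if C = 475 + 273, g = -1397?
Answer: -477224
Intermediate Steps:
C = 748
C*(759 + g) = 748*(759 - 1397) = 748*(-638) = -477224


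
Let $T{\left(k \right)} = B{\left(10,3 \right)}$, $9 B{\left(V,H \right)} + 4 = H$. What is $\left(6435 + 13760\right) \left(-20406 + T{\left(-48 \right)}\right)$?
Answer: $- \frac{3708912725}{9} \approx -4.121 \cdot 10^{8}$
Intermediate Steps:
$B{\left(V,H \right)} = - \frac{4}{9} + \frac{H}{9}$
$T{\left(k \right)} = - \frac{1}{9}$ ($T{\left(k \right)} = - \frac{4}{9} + \frac{1}{9} \cdot 3 = - \frac{4}{9} + \frac{1}{3} = - \frac{1}{9}$)
$\left(6435 + 13760\right) \left(-20406 + T{\left(-48 \right)}\right) = \left(6435 + 13760\right) \left(-20406 - \frac{1}{9}\right) = 20195 \left(- \frac{183655}{9}\right) = - \frac{3708912725}{9}$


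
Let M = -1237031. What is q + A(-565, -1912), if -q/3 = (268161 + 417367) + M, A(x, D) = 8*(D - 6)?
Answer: 1639165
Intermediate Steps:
A(x, D) = -48 + 8*D (A(x, D) = 8*(-6 + D) = -48 + 8*D)
q = 1654509 (q = -3*((268161 + 417367) - 1237031) = -3*(685528 - 1237031) = -3*(-551503) = 1654509)
q + A(-565, -1912) = 1654509 + (-48 + 8*(-1912)) = 1654509 + (-48 - 15296) = 1654509 - 15344 = 1639165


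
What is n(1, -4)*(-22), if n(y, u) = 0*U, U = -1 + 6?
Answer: 0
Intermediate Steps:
U = 5
n(y, u) = 0 (n(y, u) = 0*5 = 0)
n(1, -4)*(-22) = 0*(-22) = 0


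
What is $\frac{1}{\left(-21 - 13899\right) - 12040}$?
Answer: $- \frac{1}{25960} \approx -3.8521 \cdot 10^{-5}$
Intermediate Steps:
$\frac{1}{\left(-21 - 13899\right) - 12040} = \frac{1}{-13920 - 12040} = \frac{1}{-25960} = - \frac{1}{25960}$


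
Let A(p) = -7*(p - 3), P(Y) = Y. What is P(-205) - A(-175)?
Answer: -1451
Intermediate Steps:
A(p) = 21 - 7*p (A(p) = -7*(-3 + p) = 21 - 7*p)
P(-205) - A(-175) = -205 - (21 - 7*(-175)) = -205 - (21 + 1225) = -205 - 1*1246 = -205 - 1246 = -1451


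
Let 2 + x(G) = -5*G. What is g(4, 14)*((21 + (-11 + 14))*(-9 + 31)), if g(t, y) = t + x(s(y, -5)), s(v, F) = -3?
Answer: 8976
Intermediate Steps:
x(G) = -2 - 5*G
g(t, y) = 13 + t (g(t, y) = t + (-2 - 5*(-3)) = t + (-2 + 15) = t + 13 = 13 + t)
g(4, 14)*((21 + (-11 + 14))*(-9 + 31)) = (13 + 4)*((21 + (-11 + 14))*(-9 + 31)) = 17*((21 + 3)*22) = 17*(24*22) = 17*528 = 8976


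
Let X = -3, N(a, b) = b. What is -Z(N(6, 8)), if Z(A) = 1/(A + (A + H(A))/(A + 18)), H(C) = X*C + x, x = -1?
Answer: -26/191 ≈ -0.13613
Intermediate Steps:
H(C) = -1 - 3*C (H(C) = -3*C - 1 = -1 - 3*C)
Z(A) = 1/(A + (-1 - 2*A)/(18 + A)) (Z(A) = 1/(A + (A + (-1 - 3*A))/(A + 18)) = 1/(A + (-1 - 2*A)/(18 + A)))
-Z(N(6, 8)) = -(18 + 8)/(-1 + 8² + 16*8) = -26/(-1 + 64 + 128) = -26/191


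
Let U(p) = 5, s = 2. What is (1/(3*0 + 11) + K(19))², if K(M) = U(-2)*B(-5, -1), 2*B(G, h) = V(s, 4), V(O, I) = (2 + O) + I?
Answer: 48841/121 ≈ 403.64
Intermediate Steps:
V(O, I) = 2 + I + O
B(G, h) = 4 (B(G, h) = (2 + 4 + 2)/2 = (½)*8 = 4)
K(M) = 20 (K(M) = 5*4 = 20)
(1/(3*0 + 11) + K(19))² = (1/(3*0 + 11) + 20)² = (1/(0 + 11) + 20)² = (1/11 + 20)² = (221/11)² = 48841/121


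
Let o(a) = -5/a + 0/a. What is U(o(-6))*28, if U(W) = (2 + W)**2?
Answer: 2023/9 ≈ 224.78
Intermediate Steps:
o(a) = -5/a (o(a) = -5/a + 0 = -5/a)
U(o(-6))*28 = (2 - 5/(-6))**2*28 = (2 - 5*(-1/6))**2*28 = (2 + 5/6)**2*28 = (17/6)**2*28 = (289/36)*28 = 2023/9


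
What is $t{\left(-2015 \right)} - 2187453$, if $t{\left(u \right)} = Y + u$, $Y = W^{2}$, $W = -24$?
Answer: $-2188892$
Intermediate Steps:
$Y = 576$ ($Y = \left(-24\right)^{2} = 576$)
$t{\left(u \right)} = 576 + u$
$t{\left(-2015 \right)} - 2187453 = \left(576 - 2015\right) - 2187453 = -1439 - 2187453 = -2188892$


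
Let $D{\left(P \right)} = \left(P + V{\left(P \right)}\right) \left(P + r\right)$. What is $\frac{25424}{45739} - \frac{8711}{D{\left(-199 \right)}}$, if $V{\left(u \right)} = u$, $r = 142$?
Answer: $\frac{178336435}{1037634954} \approx 0.17187$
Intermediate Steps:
$D{\left(P \right)} = 2 P \left(142 + P\right)$ ($D{\left(P \right)} = \left(P + P\right) \left(P + 142\right) = 2 P \left(142 + P\right)$)
$\frac{25424}{45739} - \frac{8711}{D{\left(-199 \right)}} = \frac{25424}{45739} - \frac{8711}{2 \left(-199\right) \left(142 - 199\right)} = 25424 \cdot \frac{1}{45739} - \frac{8711}{2 \left(-199\right) \left(-57\right)} = \frac{25424}{45739} - \frac{8711}{22686} = \frac{178336435}{1037634954}$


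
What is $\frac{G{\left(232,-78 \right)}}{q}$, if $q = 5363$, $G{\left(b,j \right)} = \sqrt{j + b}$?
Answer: $\frac{\sqrt{154}}{5363} \approx 0.0023139$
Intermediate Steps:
$G{\left(b,j \right)} = \sqrt{b + j}$
$\frac{G{\left(232,-78 \right)}}{q} = \frac{\sqrt{232 - 78}}{5363} = \sqrt{154} \cdot \frac{1}{5363} = \frac{\sqrt{154}}{5363}$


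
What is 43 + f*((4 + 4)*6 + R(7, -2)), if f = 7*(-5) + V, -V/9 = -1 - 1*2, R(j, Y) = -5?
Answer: -301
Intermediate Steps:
V = 27 (V = -9*(-1 - 1*2) = -9*(-1 - 2) = -9*(-3) = 27)
f = -8 (f = 7*(-5) + 27 = -35 + 27 = -8)
43 + f*((4 + 4)*6 + R(7, -2)) = 43 - 8*((4 + 4)*6 - 5) = 43 - 8*(8*6 - 5) = 43 - 8*(48 - 5) = 43 - 8*43 = 43 - 344 = -301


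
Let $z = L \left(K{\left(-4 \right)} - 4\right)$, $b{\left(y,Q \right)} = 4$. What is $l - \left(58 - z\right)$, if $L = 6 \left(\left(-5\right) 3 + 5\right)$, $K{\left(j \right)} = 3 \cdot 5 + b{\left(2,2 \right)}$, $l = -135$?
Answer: $-1093$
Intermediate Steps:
$K{\left(j \right)} = 19$ ($K{\left(j \right)} = 3 \cdot 5 + 4 = 15 + 4 = 19$)
$L = -60$ ($L = 6 \left(-15 + 5\right) = 6 \left(-10\right) = -60$)
$z = -900$ ($z = - 60 \left(19 - 4\right) = \left(-60\right) 15 = -900$)
$l - \left(58 - z\right) = -135 - \left(58 - -900\right) = -135 - \left(58 + 900\right) = -135 - 958 = -1093$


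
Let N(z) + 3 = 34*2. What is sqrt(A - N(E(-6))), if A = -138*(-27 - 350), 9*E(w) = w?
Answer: sqrt(51961) ≈ 227.95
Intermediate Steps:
E(w) = w/9
N(z) = 65 (N(z) = -3 + 34*2 = -3 + 68 = 65)
A = 52026 (A = -138*(-377) = 52026)
sqrt(A - N(E(-6))) = sqrt(52026 - 1*65) = sqrt(52026 - 65) = sqrt(51961)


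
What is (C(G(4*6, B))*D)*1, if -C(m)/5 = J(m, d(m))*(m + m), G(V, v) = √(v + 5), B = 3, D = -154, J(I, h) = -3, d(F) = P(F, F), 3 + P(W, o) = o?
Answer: -9240*√2 ≈ -13067.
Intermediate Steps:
P(W, o) = -3 + o
d(F) = -3 + F
G(V, v) = √(5 + v)
C(m) = 30*m (C(m) = -(-15)*(m + m) = -(-15)*2*m = -(-30)*m = 30*m)
(C(G(4*6, B))*D)*1 = ((30*√(5 + 3))*(-154))*1 = ((30*√8)*(-154))*1 = ((30*(2*√2))*(-154))*1 = ((60*√2)*(-154))*1 = -9240*√2*1 = -9240*√2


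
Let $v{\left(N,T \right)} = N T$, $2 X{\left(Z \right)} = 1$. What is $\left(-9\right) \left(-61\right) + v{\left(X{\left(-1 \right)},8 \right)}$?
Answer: $553$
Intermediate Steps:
$X{\left(Z \right)} = \frac{1}{2}$ ($X{\left(Z \right)} = \frac{1}{2} \cdot 1 = \frac{1}{2}$)
$\left(-9\right) \left(-61\right) + v{\left(X{\left(-1 \right)},8 \right)} = \left(-9\right) \left(-61\right) + \frac{1}{2} \cdot 8 = 549 + 4 = 553$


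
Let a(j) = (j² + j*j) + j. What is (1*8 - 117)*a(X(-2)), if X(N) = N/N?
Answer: -327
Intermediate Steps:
X(N) = 1
a(j) = j + 2*j² (a(j) = (j² + j²) + j = 2*j² + j = j + 2*j²)
(1*8 - 117)*a(X(-2)) = (1*8 - 117)*(1*(1 + 2*1)) = (8 - 117)*(1*(1 + 2)) = -109*3 = -327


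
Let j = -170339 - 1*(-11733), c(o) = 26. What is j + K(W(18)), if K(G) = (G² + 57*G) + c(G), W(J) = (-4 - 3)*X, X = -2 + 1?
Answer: -158132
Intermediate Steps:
X = -1
W(J) = 7 (W(J) = (-4 - 3)*(-1) = -7*(-1) = 7)
j = -158606 (j = -170339 + 11733 = -158606)
K(G) = 26 + G² + 57*G (K(G) = (G² + 57*G) + 26 = 26 + G² + 57*G)
j + K(W(18)) = -158606 + (26 + 7² + 57*7) = -158606 + (26 + 49 + 399) = -158606 + 474 = -158132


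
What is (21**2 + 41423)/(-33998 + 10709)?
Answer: -41864/23289 ≈ -1.7976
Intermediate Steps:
(21**2 + 41423)/(-33998 + 10709) = (441 + 41423)/(-23289) = 41864*(-1/23289) = -41864/23289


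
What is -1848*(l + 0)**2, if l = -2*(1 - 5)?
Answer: -118272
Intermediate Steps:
l = 8 (l = -2*(-4) = 8)
-1848*(l + 0)**2 = -1848*(8 + 0)**2 = -1848*8**2 = -1848*64 = -118272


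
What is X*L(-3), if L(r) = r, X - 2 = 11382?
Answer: -34152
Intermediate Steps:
X = 11384 (X = 2 + 11382 = 11384)
X*L(-3) = 11384*(-3) = -34152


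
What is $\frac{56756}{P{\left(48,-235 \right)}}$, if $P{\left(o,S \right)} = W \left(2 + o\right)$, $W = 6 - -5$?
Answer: $\frac{28378}{275} \approx 103.19$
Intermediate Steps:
$W = 11$ ($W = 6 + 5 = 11$)
$P{\left(o,S \right)} = 22 + 11 o$ ($P{\left(o,S \right)} = 11 \left(2 + o\right) = 22 + 11 o$)
$\frac{56756}{P{\left(48,-235 \right)}} = \frac{56756}{22 + 11 \cdot 48} = \frac{56756}{22 + 528} = \frac{56756}{550} = 56756 \cdot \frac{1}{550} = \frac{28378}{275}$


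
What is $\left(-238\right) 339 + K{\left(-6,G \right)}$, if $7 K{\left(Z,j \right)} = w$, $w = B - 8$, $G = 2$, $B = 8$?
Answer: $-80682$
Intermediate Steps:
$w = 0$ ($w = 8 - 8 = 0$)
$K{\left(Z,j \right)} = 0$ ($K{\left(Z,j \right)} = \frac{1}{7} \cdot 0 = 0$)
$\left(-238\right) 339 + K{\left(-6,G \right)} = \left(-238\right) 339 + 0 = -80682 + 0 = -80682$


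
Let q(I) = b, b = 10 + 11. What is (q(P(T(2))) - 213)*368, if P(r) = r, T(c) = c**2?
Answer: -70656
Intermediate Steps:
b = 21
q(I) = 21
(q(P(T(2))) - 213)*368 = (21 - 213)*368 = -192*368 = -70656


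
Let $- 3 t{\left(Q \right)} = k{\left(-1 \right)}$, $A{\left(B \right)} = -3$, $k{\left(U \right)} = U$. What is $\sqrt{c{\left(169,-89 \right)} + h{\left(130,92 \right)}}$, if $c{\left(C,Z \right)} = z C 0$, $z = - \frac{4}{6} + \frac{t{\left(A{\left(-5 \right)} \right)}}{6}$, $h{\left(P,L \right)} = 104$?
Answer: $2 \sqrt{26} \approx 10.198$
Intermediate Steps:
$t{\left(Q \right)} = \frac{1}{3}$ ($t{\left(Q \right)} = \left(- \frac{1}{3}\right) \left(-1\right) = \frac{1}{3}$)
$z = - \frac{11}{18}$ ($z = - \frac{4}{6} + \frac{1}{3 \cdot 6} = \left(-4\right) \frac{1}{6} + \frac{1}{3} \cdot \frac{1}{6} = - \frac{2}{3} + \frac{1}{18} = - \frac{11}{18} \approx -0.61111$)
$c{\left(C,Z \right)} = 0$ ($c{\left(C,Z \right)} = - \frac{11 C}{18} \cdot 0 = 0$)
$\sqrt{c{\left(169,-89 \right)} + h{\left(130,92 \right)}} = \sqrt{0 + 104} = \sqrt{104} = 2 \sqrt{26}$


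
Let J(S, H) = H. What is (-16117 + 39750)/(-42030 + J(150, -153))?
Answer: -23633/42183 ≈ -0.56025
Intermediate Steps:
(-16117 + 39750)/(-42030 + J(150, -153)) = (-16117 + 39750)/(-42030 - 153) = 23633/(-42183) = 23633*(-1/42183) = -23633/42183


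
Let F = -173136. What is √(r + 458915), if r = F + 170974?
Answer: √456753 ≈ 675.83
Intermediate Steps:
r = -2162 (r = -173136 + 170974 = -2162)
√(r + 458915) = √(-2162 + 458915) = √456753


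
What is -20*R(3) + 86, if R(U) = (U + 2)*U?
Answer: -214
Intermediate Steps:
R(U) = U*(2 + U) (R(U) = (2 + U)*U = U*(2 + U))
-20*R(3) + 86 = -60*(2 + 3) + 86 = -60*5 + 86 = -20*15 + 86 = -300 + 86 = -214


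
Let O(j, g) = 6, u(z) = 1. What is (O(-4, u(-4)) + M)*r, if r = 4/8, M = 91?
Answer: 97/2 ≈ 48.500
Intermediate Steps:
r = ½ (r = 4*(⅛) = ½ ≈ 0.50000)
(O(-4, u(-4)) + M)*r = (6 + 91)*(½) = 97*(½) = 97/2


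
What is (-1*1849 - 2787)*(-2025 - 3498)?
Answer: 25604628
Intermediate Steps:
(-1*1849 - 2787)*(-2025 - 3498) = (-1849 - 2787)*(-5523) = -4636*(-5523) = 25604628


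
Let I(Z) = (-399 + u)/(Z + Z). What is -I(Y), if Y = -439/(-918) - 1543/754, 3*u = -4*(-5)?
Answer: -67890537/542734 ≈ -125.09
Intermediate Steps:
u = 20/3 (u = (-4*(-5))/3 = (1/3)*20 = 20/3 ≈ 6.6667)
Y = -271367/173043 (Y = -439*(-1/918) - 1543*1/754 = 439/918 - 1543/754 = -271367/173043 ≈ -1.5682)
I(Z) = -1177/(6*Z) (I(Z) = (-399 + 20/3)/(Z + Z) = -1177*1/(2*Z)/3 = -1177/(6*Z))
-I(Y) = -(-1177)/(6*(-271367/173043)) = -(-1177)*(-173043)/(6*271367) = -1*67890537/542734 = -67890537/542734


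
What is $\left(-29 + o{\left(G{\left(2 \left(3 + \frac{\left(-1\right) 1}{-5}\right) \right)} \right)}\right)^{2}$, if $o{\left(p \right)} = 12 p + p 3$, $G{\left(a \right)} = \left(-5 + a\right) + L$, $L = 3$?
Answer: $1369$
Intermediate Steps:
$G{\left(a \right)} = -2 + a$ ($G{\left(a \right)} = \left(-5 + a\right) + 3 = -2 + a$)
$o{\left(p \right)} = 15 p$ ($o{\left(p \right)} = 12 p + 3 p = 15 p$)
$\left(-29 + o{\left(G{\left(2 \left(3 + \frac{\left(-1\right) 1}{-5}\right) \right)} \right)}\right)^{2} = \left(-29 + 15 \left(-2 + 2 \left(3 + \frac{\left(-1\right) 1}{-5}\right)\right)\right)^{2} = \left(-29 + 15 \left(-2 + 2 \left(3 - - \frac{1}{5}\right)\right)\right)^{2} = \left(-29 + 15 \left(-2 + 2 \left(3 + \frac{1}{5}\right)\right)\right)^{2} = \left(-29 + 15 \left(-2 + 2 \cdot \frac{16}{5}\right)\right)^{2} = \left(-29 + 15 \left(-2 + \frac{32}{5}\right)\right)^{2} = \left(-29 + 15 \cdot \frac{22}{5}\right)^{2} = \left(-29 + 66\right)^{2} = 37^{2} = 1369$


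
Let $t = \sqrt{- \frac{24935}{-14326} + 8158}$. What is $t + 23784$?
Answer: $23784 + \frac{\sqrt{1674658442418}}{14326} \approx 23874.0$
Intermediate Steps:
$t = \frac{\sqrt{1674658442418}}{14326}$ ($t = \sqrt{\left(-24935\right) \left(- \frac{1}{14326}\right) + 8158} = \sqrt{\frac{24935}{14326} + 8158} = \sqrt{\frac{116896443}{14326}} = \frac{\sqrt{1674658442418}}{14326} \approx 90.331$)
$t + 23784 = \frac{\sqrt{1674658442418}}{14326} + 23784 = 23784 + \frac{\sqrt{1674658442418}}{14326}$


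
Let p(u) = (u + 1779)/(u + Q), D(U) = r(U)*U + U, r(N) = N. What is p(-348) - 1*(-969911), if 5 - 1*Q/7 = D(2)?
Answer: 344316974/355 ≈ 9.6991e+5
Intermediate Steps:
D(U) = U + U² (D(U) = U*U + U = U² + U = U + U²)
Q = -7 (Q = 35 - 14*(1 + 2) = 35 - 14*3 = 35 - 7*6 = 35 - 42 = -7)
p(u) = (1779 + u)/(-7 + u) (p(u) = (u + 1779)/(u - 7) = (1779 + u)/(-7 + u))
p(-348) - 1*(-969911) = (1779 - 348)/(-7 - 348) - 1*(-969911) = 1431/(-355) + 969911 = -1/355*1431 + 969911 = -1431/355 + 969911 = 344316974/355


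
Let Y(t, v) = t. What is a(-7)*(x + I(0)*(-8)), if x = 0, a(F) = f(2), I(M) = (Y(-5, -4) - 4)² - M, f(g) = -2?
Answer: 1296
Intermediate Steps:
I(M) = 81 - M (I(M) = (-5 - 4)² - M = (-9)² - M = 81 - M)
a(F) = -2
a(-7)*(x + I(0)*(-8)) = -2*(0 + (81 - 1*0)*(-8)) = -2*(0 + (81 + 0)*(-8)) = -2*(0 + 81*(-8)) = -2*(0 - 648) = -2*(-648) = 1296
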